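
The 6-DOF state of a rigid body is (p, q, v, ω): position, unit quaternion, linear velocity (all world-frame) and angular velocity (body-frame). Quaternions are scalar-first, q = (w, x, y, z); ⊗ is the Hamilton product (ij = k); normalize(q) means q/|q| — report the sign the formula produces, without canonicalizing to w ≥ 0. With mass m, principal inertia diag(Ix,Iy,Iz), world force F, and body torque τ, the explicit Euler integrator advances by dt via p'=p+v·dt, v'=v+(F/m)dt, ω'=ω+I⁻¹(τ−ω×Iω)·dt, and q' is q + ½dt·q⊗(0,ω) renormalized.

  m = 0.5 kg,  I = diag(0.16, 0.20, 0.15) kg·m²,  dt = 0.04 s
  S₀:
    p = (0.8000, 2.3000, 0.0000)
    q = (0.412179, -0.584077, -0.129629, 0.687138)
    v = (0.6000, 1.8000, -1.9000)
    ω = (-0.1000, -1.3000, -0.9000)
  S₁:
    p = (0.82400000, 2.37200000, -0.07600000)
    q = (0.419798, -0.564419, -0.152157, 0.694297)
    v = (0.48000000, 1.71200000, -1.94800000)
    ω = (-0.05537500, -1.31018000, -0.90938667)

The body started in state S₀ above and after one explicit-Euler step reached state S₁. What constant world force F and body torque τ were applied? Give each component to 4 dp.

Δv = v₁−v₀ = (-0.12000000, -0.08800000, -0.04800000)
applied force F = (-1.5000, -1.1000, -0.6000)
Δω = ω₁−ω₀ = (0.04462500, -0.01018000, -0.00938667)
gyro term ω₀×Iω₀ = (-0.0585, 0.0009, 0.0052)
τ = I·(Δω/dt) + ω₀×(Iω₀) = (0.1200, -0.0500, -0.0300)

F = (-1.5000, -1.1000, -0.6000)
τ = (0.1200, -0.0500, -0.0300)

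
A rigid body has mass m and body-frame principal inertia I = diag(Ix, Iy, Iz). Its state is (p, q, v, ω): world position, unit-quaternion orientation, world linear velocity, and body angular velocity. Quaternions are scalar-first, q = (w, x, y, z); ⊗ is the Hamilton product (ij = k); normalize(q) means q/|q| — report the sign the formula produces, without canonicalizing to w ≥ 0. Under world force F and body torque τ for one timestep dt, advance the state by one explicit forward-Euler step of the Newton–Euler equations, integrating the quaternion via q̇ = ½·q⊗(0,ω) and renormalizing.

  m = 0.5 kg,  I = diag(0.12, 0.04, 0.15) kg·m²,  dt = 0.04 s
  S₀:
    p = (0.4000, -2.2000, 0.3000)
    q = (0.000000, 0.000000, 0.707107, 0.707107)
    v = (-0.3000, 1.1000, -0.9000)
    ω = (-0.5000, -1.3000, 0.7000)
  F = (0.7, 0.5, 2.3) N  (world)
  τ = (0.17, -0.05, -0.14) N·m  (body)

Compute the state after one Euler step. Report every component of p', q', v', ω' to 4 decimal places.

p' = (0.3880, -2.1560, 0.2640)
q' = (0.0085, 0.0283, 0.6997, 0.7138)
v' = (-0.2440, 1.1400, -0.7160)
ω' = (-0.4100, -1.3605, 0.6765)

p + v·dt = (0.3880, -2.1560, 0.2640)
v' = v + a·dt = (-0.2440, 1.1400, -0.7160)
α = I⁻¹(τ − ω×Iω) = (2.2508, -1.5125, -0.5867)
ω' = ω + α·dt = (-0.4100, -1.3605, 0.6765)
2q̇ = q⊗(0,ω) = (0.4242642, 1.4142140, -0.3535535, 0.3535535)
updated quaternion q' = (0.0085, 0.0283, 0.6997, 0.7138)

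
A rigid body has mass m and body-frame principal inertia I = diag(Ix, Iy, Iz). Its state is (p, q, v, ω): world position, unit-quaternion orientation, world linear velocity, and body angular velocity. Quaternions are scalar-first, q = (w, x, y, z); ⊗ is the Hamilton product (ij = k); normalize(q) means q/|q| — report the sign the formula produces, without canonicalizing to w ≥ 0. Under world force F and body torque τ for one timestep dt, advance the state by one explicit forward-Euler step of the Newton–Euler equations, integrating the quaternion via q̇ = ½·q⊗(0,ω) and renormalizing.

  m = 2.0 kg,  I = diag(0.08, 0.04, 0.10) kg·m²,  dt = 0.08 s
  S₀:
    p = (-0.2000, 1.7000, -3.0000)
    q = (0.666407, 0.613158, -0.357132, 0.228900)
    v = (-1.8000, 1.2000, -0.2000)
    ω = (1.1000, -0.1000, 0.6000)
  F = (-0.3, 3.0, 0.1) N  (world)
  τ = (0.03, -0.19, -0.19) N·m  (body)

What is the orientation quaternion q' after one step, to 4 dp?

q' = (0.6317, 0.6340, -0.3640, 0.2578)

Hamilton product q⊗(0,ω) = (-0.8475270, 0.5416585, -0.1827455, 0.7313736)
q' = normalize(q + ½dt·q⊗(0,ω)) = (0.6317, 0.6340, -0.3640, 0.2578)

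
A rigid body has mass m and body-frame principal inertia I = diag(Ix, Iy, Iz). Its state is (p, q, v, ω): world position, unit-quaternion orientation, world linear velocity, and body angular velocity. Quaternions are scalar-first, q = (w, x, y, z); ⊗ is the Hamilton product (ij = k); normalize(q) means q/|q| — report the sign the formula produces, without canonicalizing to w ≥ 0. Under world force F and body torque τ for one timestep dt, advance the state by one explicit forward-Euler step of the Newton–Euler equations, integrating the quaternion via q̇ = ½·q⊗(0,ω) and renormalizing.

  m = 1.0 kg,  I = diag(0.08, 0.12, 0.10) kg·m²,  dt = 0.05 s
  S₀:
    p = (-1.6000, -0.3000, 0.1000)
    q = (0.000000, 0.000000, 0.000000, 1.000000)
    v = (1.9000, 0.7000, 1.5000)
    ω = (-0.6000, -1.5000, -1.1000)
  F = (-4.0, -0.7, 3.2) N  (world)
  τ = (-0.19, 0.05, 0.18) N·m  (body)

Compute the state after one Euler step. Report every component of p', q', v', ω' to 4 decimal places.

new position p' = (-1.5050, -0.2650, 0.1750)
new velocity v' = (1.7000, 0.6650, 1.6600)
angular accel α = (-1.9625, 0.5267, 1.4400)
new body rate ω' = (-0.6981, -1.4737, -1.0280)
q⊗(0,ω) = (1.1000000, 1.5000000, -0.6000000, 0.0000000)
q + ½dt·q⊗(0,ω), renormalized = (0.0275, 0.0375, -0.0150, 0.9988)

p' = (-1.5050, -0.2650, 0.1750)
q' = (0.0275, 0.0375, -0.0150, 0.9988)
v' = (1.7000, 0.6650, 1.6600)
ω' = (-0.6981, -1.4737, -1.0280)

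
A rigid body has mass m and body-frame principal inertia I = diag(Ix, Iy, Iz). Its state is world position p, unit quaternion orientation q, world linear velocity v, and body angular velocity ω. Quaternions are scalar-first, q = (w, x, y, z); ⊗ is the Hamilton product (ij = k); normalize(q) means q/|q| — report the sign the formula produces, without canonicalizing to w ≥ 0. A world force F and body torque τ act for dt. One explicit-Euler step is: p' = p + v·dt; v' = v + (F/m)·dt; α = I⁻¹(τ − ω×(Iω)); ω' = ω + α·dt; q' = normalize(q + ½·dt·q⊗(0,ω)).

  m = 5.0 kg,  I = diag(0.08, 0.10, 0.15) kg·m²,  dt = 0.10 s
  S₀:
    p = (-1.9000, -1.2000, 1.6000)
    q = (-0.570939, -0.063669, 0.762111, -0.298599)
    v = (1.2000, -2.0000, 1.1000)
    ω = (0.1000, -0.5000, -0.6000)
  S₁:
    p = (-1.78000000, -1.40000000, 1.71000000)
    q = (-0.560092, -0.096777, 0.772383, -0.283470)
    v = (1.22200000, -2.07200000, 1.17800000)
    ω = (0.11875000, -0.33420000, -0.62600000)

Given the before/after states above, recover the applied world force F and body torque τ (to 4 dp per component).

F = (1.1000, -3.6000, 3.9000)
τ = (0.0300, 0.1700, -0.0400)

rate change Δω = (0.01875000, 0.16580000, -0.02600000)
applied torque τ = (0.0300, 0.1700, -0.0400)
velocity change Δv = (0.02200000, -0.07200000, 0.07800000)
applied force F = (1.1000, -3.6000, 3.9000)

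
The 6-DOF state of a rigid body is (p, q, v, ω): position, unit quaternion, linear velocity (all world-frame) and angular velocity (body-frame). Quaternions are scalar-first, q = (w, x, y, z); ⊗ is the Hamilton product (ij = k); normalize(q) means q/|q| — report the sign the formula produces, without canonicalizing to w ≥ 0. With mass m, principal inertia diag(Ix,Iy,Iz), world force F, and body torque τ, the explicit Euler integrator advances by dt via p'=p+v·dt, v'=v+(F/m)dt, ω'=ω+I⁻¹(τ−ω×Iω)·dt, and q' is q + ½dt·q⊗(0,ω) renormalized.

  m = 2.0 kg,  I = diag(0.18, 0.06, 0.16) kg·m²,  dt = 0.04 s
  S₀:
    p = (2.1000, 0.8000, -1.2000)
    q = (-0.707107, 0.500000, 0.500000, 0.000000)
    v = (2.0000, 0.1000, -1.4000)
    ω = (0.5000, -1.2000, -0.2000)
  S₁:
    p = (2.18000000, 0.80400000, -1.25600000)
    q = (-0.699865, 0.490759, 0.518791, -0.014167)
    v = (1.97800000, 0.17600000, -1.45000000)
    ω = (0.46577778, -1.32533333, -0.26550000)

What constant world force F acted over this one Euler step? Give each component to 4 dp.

F = (-1.1000, 3.8000, -2.5000)

v₁ − v₀ = (-0.02200000, 0.07600000, -0.05000000)
F = m·Δv/dt = (-1.1000, 3.8000, -2.5000)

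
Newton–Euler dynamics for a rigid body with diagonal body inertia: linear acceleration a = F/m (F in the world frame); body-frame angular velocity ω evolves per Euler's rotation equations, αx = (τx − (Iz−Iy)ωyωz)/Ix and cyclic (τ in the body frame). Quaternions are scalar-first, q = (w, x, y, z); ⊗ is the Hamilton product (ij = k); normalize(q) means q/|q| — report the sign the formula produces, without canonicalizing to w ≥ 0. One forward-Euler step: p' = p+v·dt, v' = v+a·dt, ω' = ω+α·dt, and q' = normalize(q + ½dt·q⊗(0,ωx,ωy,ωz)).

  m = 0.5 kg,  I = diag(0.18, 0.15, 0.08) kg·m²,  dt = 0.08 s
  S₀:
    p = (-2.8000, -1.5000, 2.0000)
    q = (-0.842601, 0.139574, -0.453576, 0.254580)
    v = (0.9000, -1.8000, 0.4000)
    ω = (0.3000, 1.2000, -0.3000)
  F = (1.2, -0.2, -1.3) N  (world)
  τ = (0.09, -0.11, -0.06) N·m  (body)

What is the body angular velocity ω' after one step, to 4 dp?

ω×(Iω) gyroscopic = (0.0252, -0.0090, -0.0108)
(τ − ω×Iω)/I = (0.3600, -0.6733, -0.6150)
ω' = ω + α·dt = (0.3288, 1.1461, -0.3492)

ω' = (0.3288, 1.1461, -0.3492)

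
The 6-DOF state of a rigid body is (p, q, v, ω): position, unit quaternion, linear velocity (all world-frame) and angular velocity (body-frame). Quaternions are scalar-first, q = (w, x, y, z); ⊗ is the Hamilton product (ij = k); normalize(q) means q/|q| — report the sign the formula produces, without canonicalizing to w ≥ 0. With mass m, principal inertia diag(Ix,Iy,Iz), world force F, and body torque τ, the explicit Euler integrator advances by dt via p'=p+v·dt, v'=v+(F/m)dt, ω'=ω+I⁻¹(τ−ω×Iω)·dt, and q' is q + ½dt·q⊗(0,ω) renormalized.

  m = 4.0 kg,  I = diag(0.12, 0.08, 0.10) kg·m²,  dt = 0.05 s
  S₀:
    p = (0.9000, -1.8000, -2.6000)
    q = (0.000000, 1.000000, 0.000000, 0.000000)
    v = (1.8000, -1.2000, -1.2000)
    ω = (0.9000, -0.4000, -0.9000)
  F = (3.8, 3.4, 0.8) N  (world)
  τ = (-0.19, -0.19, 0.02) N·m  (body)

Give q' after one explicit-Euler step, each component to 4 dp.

q⊗(0,ω) = (-0.9000000, 0.0000000, 0.9000000, -0.4000000)
q + ½dt·q⊗(0,ω), renormalized = (-0.0225, 0.9994, 0.0225, -0.0100)

q' = (-0.0225, 0.9994, 0.0225, -0.0100)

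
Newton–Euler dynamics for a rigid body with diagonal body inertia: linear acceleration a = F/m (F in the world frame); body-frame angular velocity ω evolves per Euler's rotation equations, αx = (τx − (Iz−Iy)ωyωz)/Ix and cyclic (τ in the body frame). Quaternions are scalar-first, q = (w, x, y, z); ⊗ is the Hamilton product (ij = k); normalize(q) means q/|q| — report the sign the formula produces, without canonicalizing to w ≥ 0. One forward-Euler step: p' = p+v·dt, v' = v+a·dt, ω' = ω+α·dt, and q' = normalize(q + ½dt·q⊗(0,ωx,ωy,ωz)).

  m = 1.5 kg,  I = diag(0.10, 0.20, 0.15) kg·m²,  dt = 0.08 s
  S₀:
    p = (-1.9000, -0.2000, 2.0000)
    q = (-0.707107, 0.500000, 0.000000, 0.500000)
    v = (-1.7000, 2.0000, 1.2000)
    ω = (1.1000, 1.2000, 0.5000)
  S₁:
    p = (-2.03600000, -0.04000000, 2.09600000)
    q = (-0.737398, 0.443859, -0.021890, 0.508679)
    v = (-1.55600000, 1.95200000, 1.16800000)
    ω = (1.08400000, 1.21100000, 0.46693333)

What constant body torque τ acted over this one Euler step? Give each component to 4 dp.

τ = (-0.0500, 0.0000, 0.0700)

Δω = ω₁−ω₀ = (-0.01600000, 0.01100000, -0.03306667)
gyro term ω₀×Iω₀ = (-0.0300, -0.0275, 0.1320)
I·α + gyro = (-0.0500, 0.0000, 0.0700)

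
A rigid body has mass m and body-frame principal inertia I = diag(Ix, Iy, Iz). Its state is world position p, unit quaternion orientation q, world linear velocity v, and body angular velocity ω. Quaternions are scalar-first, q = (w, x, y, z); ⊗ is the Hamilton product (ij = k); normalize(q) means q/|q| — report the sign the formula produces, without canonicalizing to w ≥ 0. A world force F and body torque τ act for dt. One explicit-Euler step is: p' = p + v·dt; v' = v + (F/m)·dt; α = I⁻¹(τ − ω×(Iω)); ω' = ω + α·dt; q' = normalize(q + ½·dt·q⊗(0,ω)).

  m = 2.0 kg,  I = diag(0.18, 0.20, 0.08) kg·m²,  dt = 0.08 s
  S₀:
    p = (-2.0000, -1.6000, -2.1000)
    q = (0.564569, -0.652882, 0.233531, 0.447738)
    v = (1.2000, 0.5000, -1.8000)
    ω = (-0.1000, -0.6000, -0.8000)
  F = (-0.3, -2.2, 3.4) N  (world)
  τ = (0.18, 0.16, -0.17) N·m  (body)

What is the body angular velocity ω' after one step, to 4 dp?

ω' = (0.0056, -0.5392, -0.9712)

gyro term ω×Iω = (-0.0576, 0.0080, 0.0012)
α = I⁻¹(τ − ω×Iω) = (1.3200, 0.7600, -2.1400)
ω' = ω + α·dt = (0.0056, -0.5392, -0.9712)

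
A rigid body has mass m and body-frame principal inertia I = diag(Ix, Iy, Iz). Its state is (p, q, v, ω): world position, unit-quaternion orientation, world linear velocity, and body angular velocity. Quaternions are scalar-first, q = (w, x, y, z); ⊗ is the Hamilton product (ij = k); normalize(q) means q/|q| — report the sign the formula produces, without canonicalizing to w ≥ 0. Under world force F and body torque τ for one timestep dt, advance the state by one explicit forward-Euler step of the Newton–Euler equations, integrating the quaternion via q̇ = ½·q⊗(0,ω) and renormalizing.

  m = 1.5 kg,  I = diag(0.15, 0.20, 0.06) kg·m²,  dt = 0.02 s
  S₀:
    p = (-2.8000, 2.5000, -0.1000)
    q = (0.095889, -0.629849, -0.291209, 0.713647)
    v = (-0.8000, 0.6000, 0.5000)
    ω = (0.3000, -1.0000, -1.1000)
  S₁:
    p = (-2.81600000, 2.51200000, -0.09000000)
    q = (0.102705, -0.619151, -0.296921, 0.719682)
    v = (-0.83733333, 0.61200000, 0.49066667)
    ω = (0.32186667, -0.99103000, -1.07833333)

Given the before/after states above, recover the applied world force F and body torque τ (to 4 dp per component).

velocity change Δv = (-0.03733333, 0.01200000, -0.00933333)
m·(v₁−v₀)/dt = (-2.8000, 0.9000, -0.7000)
ω₁ − ω₀ = (0.02186667, 0.00897000, 0.02166667)
ω₀×(Iω₀) = (-0.1540, -0.0297, -0.0150)
applied torque τ = (0.0100, 0.0600, 0.0500)

F = (-2.8000, 0.9000, -0.7000)
τ = (0.0100, 0.0600, 0.0500)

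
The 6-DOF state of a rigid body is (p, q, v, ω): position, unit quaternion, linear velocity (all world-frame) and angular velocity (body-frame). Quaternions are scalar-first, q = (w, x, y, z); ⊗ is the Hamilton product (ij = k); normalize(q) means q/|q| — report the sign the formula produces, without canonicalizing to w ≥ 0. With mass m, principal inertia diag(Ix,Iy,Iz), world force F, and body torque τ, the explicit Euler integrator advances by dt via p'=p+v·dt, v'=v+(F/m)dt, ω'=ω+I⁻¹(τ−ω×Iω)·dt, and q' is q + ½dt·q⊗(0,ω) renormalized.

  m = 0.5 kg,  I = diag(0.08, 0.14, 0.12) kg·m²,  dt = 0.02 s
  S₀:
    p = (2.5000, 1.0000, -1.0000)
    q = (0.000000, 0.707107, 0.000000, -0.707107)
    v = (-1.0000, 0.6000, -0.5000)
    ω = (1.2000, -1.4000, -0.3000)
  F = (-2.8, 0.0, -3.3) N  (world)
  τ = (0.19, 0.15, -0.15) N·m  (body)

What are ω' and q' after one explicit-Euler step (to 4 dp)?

ω' = (1.2496, -1.3806, -0.3082)
q' = (-0.0106, 0.6971, -0.0064, -0.7169)

angular accel α = (2.4800, 0.9686, -0.4100)
ω + α·dt = (1.2496, -1.3806, -0.3082)
2q̇ = q⊗(0,ω) = (-1.0606605, -0.9899498, -0.6363963, -0.9899498)
q + ½dt·q⊗(0,ω), renormalized = (-0.0106, 0.6971, -0.0064, -0.7169)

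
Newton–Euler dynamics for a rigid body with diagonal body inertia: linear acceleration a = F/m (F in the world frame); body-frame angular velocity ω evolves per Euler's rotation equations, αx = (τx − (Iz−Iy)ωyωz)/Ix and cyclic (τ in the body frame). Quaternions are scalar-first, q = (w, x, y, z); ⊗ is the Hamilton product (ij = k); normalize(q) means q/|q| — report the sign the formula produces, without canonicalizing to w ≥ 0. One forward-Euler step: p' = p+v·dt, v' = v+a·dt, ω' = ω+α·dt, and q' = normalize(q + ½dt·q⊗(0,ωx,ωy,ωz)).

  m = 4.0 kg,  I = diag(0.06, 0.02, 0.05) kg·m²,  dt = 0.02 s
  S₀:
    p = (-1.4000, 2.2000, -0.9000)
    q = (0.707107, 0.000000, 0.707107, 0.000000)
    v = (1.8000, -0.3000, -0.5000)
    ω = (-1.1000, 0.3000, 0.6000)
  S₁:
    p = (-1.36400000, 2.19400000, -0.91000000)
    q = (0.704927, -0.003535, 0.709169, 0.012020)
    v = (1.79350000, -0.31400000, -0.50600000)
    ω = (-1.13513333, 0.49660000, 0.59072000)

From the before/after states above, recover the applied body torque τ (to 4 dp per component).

τ = (-0.1000, 0.1900, -0.0100)

ω₁ − ω₀ = (-0.03513333, 0.19660000, -0.00928000)
I·α + gyro = (-0.1000, 0.1900, -0.0100)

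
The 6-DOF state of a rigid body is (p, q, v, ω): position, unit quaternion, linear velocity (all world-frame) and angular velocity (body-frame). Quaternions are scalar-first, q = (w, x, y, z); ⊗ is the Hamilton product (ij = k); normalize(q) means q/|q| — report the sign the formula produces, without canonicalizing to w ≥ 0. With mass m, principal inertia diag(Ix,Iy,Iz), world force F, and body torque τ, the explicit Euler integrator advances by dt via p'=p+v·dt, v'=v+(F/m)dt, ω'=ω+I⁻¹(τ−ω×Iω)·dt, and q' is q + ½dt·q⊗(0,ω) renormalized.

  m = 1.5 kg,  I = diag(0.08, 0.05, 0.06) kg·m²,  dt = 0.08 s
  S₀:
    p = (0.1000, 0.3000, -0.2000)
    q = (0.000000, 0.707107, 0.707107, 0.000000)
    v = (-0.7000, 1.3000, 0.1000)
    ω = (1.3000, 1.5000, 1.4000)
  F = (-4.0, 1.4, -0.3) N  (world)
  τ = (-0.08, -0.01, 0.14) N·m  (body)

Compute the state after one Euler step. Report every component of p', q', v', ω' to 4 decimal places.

p' = (0.0440, 0.4040, -0.1920)
q' = (-0.0788, 0.7432, 0.6644, 0.0056)
v' = (-0.9133, 1.3747, 0.0840)
ω' = (1.1990, 1.4258, 1.6647)

angular accel α = (-1.2625, -0.9280, 3.3083)
ω' = ω + α·dt = (1.1990, 1.4258, 1.6647)
Hamilton product q⊗(0,ω) = (-1.9798996, 0.9899498, -0.9899498, 0.1414214)
updated quaternion q' = (-0.0788, 0.7432, 0.6644, 0.0056)
linear accel F/m = (-2.6667, 0.9333, -0.2000)
p' = p + v·dt = (0.0440, 0.4040, -0.1920)
new velocity v' = (-0.9133, 1.3747, 0.0840)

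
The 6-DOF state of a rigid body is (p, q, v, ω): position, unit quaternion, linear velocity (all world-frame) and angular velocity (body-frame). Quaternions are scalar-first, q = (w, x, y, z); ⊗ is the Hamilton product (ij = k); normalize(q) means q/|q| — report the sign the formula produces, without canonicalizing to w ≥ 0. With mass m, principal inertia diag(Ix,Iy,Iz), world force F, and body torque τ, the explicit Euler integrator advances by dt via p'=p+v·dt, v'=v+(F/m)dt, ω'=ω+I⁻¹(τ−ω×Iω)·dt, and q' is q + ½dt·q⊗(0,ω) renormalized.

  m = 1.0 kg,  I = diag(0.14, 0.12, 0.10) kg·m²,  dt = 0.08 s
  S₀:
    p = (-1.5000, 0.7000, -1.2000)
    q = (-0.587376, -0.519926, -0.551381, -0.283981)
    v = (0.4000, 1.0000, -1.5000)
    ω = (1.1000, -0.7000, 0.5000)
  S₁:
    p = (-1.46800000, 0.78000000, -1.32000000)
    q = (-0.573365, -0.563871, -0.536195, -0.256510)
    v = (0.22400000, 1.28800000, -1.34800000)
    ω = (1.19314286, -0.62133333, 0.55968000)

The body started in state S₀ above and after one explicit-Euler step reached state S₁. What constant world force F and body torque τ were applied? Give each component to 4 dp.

Δω = ω₁−ω₀ = (0.09314286, 0.07866667, 0.05968000)
gyro term ω₀×Iω₀ = (0.0070, 0.0220, 0.0154)
I·α + gyro = (0.1700, 0.1400, 0.0900)
Δv = v₁−v₀ = (-0.17600000, 0.28800000, 0.15200000)
m·(v₁−v₀)/dt = (-2.2000, 3.6000, 1.9000)

F = (-2.2000, 3.6000, 1.9000)
τ = (0.1700, 0.1400, 0.0900)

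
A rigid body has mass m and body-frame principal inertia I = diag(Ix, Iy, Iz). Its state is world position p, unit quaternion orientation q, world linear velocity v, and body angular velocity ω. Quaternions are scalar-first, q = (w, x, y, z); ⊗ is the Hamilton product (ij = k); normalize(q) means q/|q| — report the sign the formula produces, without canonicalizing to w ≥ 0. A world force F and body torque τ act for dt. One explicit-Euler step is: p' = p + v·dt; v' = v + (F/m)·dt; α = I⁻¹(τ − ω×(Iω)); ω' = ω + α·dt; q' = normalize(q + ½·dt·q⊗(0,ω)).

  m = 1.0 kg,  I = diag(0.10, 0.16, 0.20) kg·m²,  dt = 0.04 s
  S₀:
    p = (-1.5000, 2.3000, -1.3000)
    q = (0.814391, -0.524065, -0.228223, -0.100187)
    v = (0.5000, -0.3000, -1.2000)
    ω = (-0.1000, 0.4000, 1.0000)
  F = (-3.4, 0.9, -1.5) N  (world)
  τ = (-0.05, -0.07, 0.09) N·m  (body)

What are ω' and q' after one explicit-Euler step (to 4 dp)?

ω' = (-0.1264, 0.3800, 1.0185)
q' = (0.8170, -0.5293, -0.2110, -0.0885)

ω×(Iω) gyroscopic = (0.0160, 0.0100, -0.0024)
α = I⁻¹(τ − ω×Iω) = (-0.6600, -0.5000, 0.4620)
ω' = ω + α·dt = (-0.1264, 0.3800, 1.0185)
2q̇ = q⊗(0,ω) = (0.1390697, -0.2695873, 0.8598401, 0.5819427)
q + ½dt·q⊗(0,ω), renormalized = (0.8170, -0.5293, -0.2110, -0.0885)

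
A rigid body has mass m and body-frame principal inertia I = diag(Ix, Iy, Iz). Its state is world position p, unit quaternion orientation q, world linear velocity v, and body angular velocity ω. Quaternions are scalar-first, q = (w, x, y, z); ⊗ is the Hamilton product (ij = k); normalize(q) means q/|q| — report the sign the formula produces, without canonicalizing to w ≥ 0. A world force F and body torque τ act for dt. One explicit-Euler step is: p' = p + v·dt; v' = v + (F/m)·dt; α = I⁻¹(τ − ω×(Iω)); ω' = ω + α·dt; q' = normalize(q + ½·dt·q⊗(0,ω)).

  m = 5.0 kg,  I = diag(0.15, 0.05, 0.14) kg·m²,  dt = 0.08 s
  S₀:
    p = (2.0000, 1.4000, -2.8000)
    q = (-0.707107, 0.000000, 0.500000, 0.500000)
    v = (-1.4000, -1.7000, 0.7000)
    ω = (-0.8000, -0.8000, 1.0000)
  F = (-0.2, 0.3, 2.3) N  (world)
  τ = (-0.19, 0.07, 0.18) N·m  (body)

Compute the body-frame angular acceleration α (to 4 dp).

α = (-0.7867, 1.5600, 1.7429)

ω×(Iω) gyroscopic = (-0.0720, -0.0080, -0.0640)
angular accel α = (-0.7867, 1.5600, 1.7429)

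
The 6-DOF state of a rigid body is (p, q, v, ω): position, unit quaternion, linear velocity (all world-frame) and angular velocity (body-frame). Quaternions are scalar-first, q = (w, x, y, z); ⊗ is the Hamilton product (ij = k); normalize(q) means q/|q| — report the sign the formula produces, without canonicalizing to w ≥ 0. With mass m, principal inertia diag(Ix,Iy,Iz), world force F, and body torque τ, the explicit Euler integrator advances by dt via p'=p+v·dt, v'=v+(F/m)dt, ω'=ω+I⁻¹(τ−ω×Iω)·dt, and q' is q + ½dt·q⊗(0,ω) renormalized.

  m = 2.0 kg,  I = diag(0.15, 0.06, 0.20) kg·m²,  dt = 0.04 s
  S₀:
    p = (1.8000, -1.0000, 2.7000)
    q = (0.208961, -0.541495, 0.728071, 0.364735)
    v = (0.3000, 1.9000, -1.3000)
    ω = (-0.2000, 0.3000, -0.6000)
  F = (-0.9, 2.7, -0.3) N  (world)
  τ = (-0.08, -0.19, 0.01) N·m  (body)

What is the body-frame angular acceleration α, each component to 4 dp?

α = (-0.3653, -3.0667, 0.0230)

ω×(Iω) gyroscopic = (-0.0252, -0.0060, 0.0054)
α = I⁻¹(τ − ω×Iω) = (-0.3653, -3.0667, 0.0230)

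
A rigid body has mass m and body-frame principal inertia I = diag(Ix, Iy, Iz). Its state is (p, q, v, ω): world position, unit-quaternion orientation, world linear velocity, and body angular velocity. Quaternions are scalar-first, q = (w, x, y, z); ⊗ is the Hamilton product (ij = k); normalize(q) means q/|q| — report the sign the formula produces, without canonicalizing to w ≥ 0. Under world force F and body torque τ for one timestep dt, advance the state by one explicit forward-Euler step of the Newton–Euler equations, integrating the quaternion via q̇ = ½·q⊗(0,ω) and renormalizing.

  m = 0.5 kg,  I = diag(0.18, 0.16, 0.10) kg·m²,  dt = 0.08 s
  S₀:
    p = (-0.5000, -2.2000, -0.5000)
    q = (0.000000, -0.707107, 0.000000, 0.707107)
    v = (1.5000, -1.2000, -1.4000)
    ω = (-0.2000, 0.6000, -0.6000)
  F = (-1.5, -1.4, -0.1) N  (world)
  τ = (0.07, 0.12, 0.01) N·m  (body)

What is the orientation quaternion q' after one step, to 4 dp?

q' = (0.0113, -0.7236, -0.0226, 0.6897)

q⊗(0,ω) = (0.2828428, -0.4242642, -0.5656856, -0.4242642)
updated quaternion q' = (0.0113, -0.7236, -0.0226, 0.6897)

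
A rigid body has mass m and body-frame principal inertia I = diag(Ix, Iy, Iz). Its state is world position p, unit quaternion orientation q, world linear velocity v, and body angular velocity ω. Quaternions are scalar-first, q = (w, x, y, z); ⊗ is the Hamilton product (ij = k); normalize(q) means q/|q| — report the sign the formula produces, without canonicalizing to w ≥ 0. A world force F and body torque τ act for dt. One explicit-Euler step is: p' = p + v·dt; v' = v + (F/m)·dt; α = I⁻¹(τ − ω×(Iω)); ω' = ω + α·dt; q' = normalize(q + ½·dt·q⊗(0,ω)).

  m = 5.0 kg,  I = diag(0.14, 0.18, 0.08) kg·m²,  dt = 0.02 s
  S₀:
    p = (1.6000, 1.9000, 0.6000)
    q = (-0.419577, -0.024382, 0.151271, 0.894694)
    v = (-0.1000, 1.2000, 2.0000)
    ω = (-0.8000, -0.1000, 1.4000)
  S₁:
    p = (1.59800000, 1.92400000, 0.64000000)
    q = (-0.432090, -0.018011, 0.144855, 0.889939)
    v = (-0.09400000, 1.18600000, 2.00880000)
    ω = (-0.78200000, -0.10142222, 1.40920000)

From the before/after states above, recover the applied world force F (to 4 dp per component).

v₁ − v₀ = (0.00600000, -0.01400000, 0.00880000)
m·(v₁−v₀)/dt = (1.5000, -3.5000, 2.2000)

F = (1.5000, -3.5000, 2.2000)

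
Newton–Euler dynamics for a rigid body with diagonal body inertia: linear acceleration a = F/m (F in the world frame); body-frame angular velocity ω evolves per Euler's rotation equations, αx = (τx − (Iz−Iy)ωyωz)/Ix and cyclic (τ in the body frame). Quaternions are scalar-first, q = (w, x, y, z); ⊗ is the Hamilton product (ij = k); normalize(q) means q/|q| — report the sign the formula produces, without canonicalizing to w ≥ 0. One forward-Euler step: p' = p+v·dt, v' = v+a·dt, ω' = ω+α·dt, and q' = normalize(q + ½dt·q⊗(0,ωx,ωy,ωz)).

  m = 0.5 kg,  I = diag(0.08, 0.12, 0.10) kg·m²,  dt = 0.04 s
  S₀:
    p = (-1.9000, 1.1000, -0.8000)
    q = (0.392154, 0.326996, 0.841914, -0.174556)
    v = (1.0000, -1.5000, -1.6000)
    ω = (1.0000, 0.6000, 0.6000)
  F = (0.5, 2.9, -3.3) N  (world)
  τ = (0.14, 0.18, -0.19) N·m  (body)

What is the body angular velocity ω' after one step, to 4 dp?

ω' = (1.0736, 0.6640, 0.5144)

angular accel α = (1.8400, 1.6000, -2.1400)
ω + α·dt = (1.0736, 0.6640, 0.5144)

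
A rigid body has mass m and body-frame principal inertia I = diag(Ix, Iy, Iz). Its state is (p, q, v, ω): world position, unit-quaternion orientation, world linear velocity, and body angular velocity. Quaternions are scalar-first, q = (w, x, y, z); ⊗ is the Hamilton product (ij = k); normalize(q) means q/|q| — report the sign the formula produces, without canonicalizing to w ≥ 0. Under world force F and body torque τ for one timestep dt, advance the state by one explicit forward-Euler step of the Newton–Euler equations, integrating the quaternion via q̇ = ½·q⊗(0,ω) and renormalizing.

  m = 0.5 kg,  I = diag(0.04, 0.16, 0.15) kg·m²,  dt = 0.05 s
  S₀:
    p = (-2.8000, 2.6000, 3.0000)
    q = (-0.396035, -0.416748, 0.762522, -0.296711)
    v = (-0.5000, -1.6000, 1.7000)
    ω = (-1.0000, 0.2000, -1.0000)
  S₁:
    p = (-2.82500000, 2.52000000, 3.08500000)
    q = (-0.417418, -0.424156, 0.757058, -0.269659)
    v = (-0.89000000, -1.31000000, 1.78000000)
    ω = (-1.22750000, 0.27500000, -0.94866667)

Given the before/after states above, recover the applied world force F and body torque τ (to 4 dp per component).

F = (-3.9000, 2.9000, 0.8000)
τ = (-0.1800, 0.1300, 0.1300)

rate change Δω = (-0.22750000, 0.07500000, 0.05133333)
ω₀×(Iω₀) = (0.0020, -0.1100, -0.0240)
applied torque τ = (-0.1800, 0.1300, 0.1300)
velocity change Δv = (-0.39000000, 0.29000000, 0.08000000)
applied force F = (-3.9000, 2.9000, 0.8000)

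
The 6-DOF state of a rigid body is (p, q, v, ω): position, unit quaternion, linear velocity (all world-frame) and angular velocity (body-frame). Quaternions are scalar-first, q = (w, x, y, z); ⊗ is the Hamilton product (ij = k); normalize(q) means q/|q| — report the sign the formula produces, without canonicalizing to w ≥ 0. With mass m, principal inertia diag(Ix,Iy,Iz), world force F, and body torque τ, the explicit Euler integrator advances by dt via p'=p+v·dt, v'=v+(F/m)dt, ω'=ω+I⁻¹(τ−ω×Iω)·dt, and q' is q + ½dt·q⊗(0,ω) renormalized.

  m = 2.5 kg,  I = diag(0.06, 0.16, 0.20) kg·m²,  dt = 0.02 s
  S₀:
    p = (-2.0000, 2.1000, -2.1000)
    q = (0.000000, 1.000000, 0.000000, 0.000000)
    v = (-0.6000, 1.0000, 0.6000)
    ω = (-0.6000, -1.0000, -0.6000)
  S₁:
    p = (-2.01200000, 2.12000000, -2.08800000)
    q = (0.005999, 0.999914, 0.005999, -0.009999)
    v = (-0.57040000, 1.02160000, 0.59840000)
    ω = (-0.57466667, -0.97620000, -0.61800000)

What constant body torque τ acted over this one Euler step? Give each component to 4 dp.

ω₁ − ω₀ = (0.02533333, 0.02380000, -0.01800000)
ω₀×(Iω₀) = (0.0240, -0.0504, 0.0600)
τ = I·(Δω/dt) + ω₀×(Iω₀) = (0.1000, 0.1400, -0.1200)

τ = (0.1000, 0.1400, -0.1200)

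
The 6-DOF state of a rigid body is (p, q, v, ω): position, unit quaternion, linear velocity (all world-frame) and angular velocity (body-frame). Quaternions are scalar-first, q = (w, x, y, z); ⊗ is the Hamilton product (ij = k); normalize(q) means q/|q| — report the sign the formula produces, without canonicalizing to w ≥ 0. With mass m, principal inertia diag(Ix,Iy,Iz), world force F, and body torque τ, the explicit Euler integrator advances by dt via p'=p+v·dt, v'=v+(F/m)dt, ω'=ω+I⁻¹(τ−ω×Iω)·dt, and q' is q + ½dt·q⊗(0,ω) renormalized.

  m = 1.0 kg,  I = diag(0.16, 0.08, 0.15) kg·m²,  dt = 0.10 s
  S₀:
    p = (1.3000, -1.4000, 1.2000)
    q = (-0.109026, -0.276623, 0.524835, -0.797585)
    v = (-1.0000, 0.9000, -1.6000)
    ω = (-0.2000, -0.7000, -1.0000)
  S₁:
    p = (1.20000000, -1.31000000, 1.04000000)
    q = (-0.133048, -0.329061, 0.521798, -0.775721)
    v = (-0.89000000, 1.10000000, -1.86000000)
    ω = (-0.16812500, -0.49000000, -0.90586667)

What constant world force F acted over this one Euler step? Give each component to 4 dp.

F = (1.1000, 2.0000, -2.6000)

Δv = v₁−v₀ = (0.11000000, 0.20000000, -0.26000000)
F = m·Δv/dt = (1.1000, 2.0000, -2.6000)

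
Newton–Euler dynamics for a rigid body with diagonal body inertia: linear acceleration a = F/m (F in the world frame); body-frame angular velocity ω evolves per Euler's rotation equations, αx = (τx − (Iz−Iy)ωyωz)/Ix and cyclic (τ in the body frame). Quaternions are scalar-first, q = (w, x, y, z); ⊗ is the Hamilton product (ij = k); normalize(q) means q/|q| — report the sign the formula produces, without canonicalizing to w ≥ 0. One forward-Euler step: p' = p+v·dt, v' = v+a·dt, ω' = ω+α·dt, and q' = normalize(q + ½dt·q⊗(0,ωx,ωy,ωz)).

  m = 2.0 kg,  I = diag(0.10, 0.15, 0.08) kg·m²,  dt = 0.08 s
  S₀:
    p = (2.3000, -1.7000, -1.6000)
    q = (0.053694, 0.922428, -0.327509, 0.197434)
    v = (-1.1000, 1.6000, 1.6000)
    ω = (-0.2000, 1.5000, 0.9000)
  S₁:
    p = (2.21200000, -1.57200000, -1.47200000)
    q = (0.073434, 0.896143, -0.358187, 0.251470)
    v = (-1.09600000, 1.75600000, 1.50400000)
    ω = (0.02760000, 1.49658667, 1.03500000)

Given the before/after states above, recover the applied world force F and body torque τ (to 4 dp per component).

F = (0.1000, 3.9000, -2.4000)
τ = (0.1900, -0.0100, 0.1200)

Δω = ω₁−ω₀ = (0.22760000, -0.00341333, 0.13500000)
I·α + gyro = (0.1900, -0.0100, 0.1200)
Δv = v₁−v₀ = (0.00400000, 0.15600000, -0.09600000)
m·(v₁−v₀)/dt = (0.1000, 3.9000, -2.4000)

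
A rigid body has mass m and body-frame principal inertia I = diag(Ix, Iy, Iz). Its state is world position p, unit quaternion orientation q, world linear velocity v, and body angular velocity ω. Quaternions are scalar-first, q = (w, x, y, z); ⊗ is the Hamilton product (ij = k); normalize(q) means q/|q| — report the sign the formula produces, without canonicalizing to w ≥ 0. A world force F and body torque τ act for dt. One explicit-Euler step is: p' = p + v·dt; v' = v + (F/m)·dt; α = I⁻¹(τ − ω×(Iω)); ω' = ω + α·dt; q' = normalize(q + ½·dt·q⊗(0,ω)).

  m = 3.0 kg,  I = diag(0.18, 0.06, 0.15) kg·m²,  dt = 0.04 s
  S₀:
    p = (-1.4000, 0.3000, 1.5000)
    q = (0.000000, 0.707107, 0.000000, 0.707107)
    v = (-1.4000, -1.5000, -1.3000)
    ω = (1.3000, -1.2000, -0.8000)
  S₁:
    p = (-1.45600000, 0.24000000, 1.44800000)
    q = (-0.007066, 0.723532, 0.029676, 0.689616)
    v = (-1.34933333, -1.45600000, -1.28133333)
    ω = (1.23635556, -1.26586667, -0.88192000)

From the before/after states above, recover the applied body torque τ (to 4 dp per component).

τ = (-0.2000, -0.1300, -0.1200)

ω₁ − ω₀ = (-0.06364444, -0.06586667, -0.08192000)
τ = I·(Δω/dt) + ω₀×(Iω₀) = (-0.2000, -0.1300, -0.1200)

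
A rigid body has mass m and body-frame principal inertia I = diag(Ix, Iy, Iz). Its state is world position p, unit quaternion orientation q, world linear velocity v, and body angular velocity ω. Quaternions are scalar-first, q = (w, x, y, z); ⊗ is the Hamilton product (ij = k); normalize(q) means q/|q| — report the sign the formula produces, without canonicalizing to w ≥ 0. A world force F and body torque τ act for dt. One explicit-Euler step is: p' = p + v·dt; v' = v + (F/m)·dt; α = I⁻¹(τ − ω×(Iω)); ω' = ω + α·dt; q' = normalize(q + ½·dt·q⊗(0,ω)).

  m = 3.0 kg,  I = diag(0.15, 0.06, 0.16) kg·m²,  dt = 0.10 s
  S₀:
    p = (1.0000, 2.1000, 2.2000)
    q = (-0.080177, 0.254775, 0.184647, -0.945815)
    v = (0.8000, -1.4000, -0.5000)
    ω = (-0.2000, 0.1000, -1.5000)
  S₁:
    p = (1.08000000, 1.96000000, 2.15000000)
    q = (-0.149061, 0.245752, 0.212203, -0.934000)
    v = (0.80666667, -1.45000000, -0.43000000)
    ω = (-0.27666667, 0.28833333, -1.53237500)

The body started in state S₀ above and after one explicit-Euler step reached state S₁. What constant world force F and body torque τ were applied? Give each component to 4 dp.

F = (0.2000, -1.5000, 2.1000)
τ = (-0.1300, 0.1100, -0.0500)

Δv = v₁−v₀ = (0.00666667, -0.05000000, 0.07000000)
applied force F = (0.2000, -1.5000, 2.1000)
rate change Δω = (-0.07666667, 0.18833333, -0.03237500)
ω₀×(Iω₀) = (-0.0150, -0.0030, 0.0018)
applied torque τ = (-0.1300, 0.1100, -0.0500)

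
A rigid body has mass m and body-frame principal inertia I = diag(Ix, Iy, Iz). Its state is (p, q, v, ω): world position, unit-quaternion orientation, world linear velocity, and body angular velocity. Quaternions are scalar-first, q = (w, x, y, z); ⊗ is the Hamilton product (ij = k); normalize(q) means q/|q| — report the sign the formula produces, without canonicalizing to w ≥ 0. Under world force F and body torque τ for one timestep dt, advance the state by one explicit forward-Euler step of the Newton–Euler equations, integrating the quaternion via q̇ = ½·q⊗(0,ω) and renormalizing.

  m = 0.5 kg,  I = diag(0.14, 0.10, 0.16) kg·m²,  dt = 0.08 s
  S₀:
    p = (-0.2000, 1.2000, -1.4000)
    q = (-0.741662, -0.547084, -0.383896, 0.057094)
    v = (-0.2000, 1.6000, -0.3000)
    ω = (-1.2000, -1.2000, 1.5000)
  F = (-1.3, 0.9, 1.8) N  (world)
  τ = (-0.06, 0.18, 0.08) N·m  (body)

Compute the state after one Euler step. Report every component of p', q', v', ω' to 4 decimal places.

p' = (-0.2160, 1.3280, -1.4240)
q' = (-0.7866, -0.5296, -0.3169, 0.0203)
v' = (-0.4080, 1.7440, -0.0120)
ω' = (-1.1726, -1.0848, 1.5688)

precession coupling ω×(Iω) = (-0.1080, 0.0360, -0.0576)
(τ − ω×Iω)/I = (0.3429, 1.4400, 0.8600)
new body rate ω' = (-1.1726, -1.0848, 1.5688)
q⊗(0,ω) = (-1.2028170, 0.3826632, 1.6421076, -0.9166674)
q + ½dt·q⊗(0,ω), renormalized = (-0.7866, -0.5296, -0.3169, 0.0203)
p' = p + v·dt = (-0.2160, 1.3280, -1.4240)
new velocity v' = (-0.4080, 1.7440, -0.0120)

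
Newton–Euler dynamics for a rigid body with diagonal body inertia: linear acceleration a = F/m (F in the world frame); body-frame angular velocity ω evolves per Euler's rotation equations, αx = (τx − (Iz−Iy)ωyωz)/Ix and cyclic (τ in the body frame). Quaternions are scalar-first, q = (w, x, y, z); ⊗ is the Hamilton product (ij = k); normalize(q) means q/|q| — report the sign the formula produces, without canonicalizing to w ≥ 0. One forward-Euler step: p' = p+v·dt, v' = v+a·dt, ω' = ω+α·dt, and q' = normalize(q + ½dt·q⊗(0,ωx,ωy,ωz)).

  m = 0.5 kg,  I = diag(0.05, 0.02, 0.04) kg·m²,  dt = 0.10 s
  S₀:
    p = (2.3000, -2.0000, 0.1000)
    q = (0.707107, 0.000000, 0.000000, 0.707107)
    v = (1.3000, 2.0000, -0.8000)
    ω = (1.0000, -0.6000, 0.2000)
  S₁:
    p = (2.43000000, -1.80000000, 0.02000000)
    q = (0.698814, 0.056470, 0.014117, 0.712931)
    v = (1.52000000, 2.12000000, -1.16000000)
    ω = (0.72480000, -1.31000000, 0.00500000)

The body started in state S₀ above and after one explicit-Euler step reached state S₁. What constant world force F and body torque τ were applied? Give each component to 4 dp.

Δv = v₁−v₀ = (0.22000000, 0.12000000, -0.36000000)
applied force F = (1.1000, 0.6000, -1.8000)
Δω = ω₁−ω₀ = (-0.27520000, -0.71000000, -0.19500000)
gyro term ω₀×Iω₀ = (-0.0024, 0.0020, 0.0180)
applied torque τ = (-0.1400, -0.1400, -0.0600)

F = (1.1000, 0.6000, -1.8000)
τ = (-0.1400, -0.1400, -0.0600)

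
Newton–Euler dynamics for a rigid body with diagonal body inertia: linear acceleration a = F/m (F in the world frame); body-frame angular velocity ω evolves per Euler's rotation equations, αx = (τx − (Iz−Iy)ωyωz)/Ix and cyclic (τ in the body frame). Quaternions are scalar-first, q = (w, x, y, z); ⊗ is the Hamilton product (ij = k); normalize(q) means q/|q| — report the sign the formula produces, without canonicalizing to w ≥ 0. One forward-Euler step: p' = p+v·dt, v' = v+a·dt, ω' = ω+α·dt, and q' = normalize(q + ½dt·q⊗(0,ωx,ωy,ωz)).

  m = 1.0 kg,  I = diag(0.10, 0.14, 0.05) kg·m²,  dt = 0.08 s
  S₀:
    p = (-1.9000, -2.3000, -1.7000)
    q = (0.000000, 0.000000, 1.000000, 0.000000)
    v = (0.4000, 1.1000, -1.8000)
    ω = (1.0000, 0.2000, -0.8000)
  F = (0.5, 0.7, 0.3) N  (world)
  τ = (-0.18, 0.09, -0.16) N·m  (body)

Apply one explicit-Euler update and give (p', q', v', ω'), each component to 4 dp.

angular accel α = (-1.9440, 0.9286, -3.3600)
new body rate ω' = (0.8445, 0.2743, -1.0688)
Hamilton product q⊗(0,ω) = (-0.2000000, -0.8000000, 0.0000000, -1.0000000)
q + ½dt·q⊗(0,ω), renormalized = (-0.0080, -0.0320, 0.9987, -0.0399)
new position p' = (-1.8680, -2.2120, -1.8440)
v + (F/m)dt = (0.4400, 1.1560, -1.7760)

p' = (-1.8680, -2.2120, -1.8440)
q' = (-0.0080, -0.0320, 0.9987, -0.0399)
v' = (0.4400, 1.1560, -1.7760)
ω' = (0.8445, 0.2743, -1.0688)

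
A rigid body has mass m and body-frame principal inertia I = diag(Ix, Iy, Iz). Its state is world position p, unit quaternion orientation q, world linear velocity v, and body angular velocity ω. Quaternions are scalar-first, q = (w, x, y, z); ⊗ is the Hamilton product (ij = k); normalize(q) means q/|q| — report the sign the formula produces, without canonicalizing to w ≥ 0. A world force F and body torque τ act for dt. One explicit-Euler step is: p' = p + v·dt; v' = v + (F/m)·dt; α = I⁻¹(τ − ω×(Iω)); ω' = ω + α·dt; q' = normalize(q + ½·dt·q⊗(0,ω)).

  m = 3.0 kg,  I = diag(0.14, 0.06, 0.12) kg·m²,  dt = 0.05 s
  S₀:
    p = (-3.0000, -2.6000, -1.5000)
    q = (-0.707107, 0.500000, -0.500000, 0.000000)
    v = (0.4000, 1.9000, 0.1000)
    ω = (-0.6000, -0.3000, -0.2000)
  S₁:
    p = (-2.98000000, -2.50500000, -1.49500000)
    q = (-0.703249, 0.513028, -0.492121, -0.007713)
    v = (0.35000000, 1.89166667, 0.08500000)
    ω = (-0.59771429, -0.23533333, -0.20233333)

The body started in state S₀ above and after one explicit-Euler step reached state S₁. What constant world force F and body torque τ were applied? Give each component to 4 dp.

F = (-3.0000, -0.5000, -0.9000)
τ = (0.0100, 0.0800, -0.0200)

velocity change Δv = (-0.05000000, -0.00833333, -0.01500000)
F = m·Δv/dt = (-3.0000, -0.5000, -0.9000)
Δω = ω₁−ω₀ = (0.00228571, 0.06466667, -0.00233333)
I·α + gyro = (0.0100, 0.0800, -0.0200)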